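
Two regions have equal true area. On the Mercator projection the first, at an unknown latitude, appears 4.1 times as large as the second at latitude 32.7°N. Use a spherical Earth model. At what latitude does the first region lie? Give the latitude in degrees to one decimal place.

65.4°

Mercator areal scale is sec²φ, so apparent-area ratio = sec²φ₁ / sec²φ₂ = cos²φ₂ / cos²φ₁.
cos²φ₂ / cos²φ₁ = 4.1  ⇒  cos φ₁ = cos 32.7° / √4.1 = 0.8415/2.025 = 0.4156.
φ₁ = arccos(0.4156) ≈ 65.4°.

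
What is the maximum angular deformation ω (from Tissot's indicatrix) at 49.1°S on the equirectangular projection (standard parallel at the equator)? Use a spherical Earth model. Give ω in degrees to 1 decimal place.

24.1°

In the plate carrée (x = Rλ, y = Rφ), meridians are true-scale (h = 1) and parallels are stretched by k = sec φ.
At 49.1°: h = 1.000, k = 1.527; principal scales a = 1.527, b = 1.000.
sin(ω/2) = (a − b)/(a + b) = 0.5273/2.527 = 0.2086, so ω = 2 arcsin(0.2086) ≈ 24.1°.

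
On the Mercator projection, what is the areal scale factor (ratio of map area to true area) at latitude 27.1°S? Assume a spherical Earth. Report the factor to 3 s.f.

1.26

The Mercator projection is conformal; its linear scale factor is the same in every direction and equals sec φ = 1/cos φ.
Areal scale = k² = sec²φ = 1/cos²(27.1°) = 1/0.8902² = 1.262.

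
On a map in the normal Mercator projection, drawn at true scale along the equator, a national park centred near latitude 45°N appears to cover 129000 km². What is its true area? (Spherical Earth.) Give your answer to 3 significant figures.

For Mercator, h = k = sec φ (a conformal cylindrical projection has a single point scale, 1/cos φ).
Areal scale = k² = sec²φ = 1/cos²(45°) = 1/0.7071² = 2.000.
True area = apparent / (areal scale) = 129000 / 2.000 ≈ 64500 km².

64500 km²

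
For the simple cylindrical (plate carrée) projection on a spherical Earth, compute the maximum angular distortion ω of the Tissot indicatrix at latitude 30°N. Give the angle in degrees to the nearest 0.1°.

8.2°

Plate carrée maps x = Rλ, y = Rφ. The meridian scale is h = 1 and the parallel scale is k = 1/cos φ = sec φ.
At 30°: h = 1.000, k = 1.155; principal scales a = 1.155, b = 1.000.
sin(ω/2) = (a − b)/(a + b) = 0.1547/2.155 = 0.07180, so ω = 2 arcsin(0.07180) ≈ 8.2°.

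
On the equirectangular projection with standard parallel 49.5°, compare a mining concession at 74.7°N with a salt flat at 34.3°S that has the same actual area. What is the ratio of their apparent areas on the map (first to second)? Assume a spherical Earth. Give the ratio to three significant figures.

3.13

With standard parallel φ₀ = 49.5°, the equirectangular projection gives x = Rλ cos φ₀, y = Rφ, so h = 1 and k = cos 49.5° / cos φ.
Areal scale at 74.7°: h·k = 1.000 × 2.461 = 2.461.
Areal scale at 34.3°: h·k = 1.000 × 0.7862 = 0.7862.
Ratio = 2.461/0.7862 ≈ 3.13.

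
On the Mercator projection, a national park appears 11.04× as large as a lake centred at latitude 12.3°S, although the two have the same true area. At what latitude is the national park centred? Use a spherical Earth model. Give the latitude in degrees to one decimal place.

72.9°

Mercator areal scale is sec²φ, so apparent-area ratio = sec²φ₁ / sec²φ₂ = cos²φ₂ / cos²φ₁.
cos²φ₂ / cos²φ₁ = 11.04  ⇒  cos φ₁ = cos 12.3° / √11.04 = 0.9770/3.323 = 0.2941.
φ₁ = arccos(0.2941) ≈ 72.9°.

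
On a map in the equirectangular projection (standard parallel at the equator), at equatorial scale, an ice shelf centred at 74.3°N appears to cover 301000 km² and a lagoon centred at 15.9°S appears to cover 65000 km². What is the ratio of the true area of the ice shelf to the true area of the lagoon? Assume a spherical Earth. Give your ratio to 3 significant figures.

1.30

Plate carrée has h = 1 and k = sec φ, giving areal scale sec φ; true area = (apparent area) · cos φ.
True area of ice shelf: 301000 × cos(74.3°) = 301000 × 0.2706 = 81450 km².
True area of lagoon: 65000 × cos(15.9°) = 65000 × 0.9617 = 62510 km².
Ratio = 81450 / 62510 ≈ 1.30.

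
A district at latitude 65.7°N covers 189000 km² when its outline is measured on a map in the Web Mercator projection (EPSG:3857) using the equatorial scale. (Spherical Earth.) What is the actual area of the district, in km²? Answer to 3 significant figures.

32000 km²

Mercator is conformal, so the point scale is isotropic: h = k = sec φ = 1/cos φ.
Areal scale = k² = sec²φ = 1/cos²(65.7°) = 1/0.4115² = 5.905.
True area = apparent / (areal scale) = 189000 / 5.905 ≈ 32000 km².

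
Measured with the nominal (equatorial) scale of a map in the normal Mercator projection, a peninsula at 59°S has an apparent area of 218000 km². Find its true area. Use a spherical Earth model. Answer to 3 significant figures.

For Mercator, h = k = sec φ (a conformal cylindrical projection has a single point scale, 1/cos φ).
Areal scale = k² = sec²φ = 1/cos²(59°) = 1/0.5150² = 3.770.
True area = apparent / (areal scale) = 218000 / 3.770 ≈ 57800 km².

57800 km²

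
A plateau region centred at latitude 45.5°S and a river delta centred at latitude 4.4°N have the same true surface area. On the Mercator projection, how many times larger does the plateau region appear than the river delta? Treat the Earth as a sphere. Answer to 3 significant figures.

Mercator areal scale is sec²φ.
At 45.5°: sec²(45.5°) = 1/0.7009² = 2.036.
At 4.4°: sec²(4.4°) = 1/0.9971² = 1.006.
Ratio = 2.036/1.006 = cos²(4.4°)/cos²(45.5°) ≈ 2.02.

2.02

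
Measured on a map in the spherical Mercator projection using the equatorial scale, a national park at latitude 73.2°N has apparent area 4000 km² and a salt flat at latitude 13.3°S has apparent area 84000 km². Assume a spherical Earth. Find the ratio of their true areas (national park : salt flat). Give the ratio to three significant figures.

0.00420

Since Mercator area scale is 1/cos²φ, the true area equals the apparent area multiplied by cos²φ.
True area of national park: 4000 × cos²(73.2°) = 4000 × 0.08354 = 334.2 km².
True area of salt flat: 84000 × cos²(13.3°) = 84000 × 0.9471 = 79550 km².
Ratio = 334.2 / 79550 ≈ 0.00420.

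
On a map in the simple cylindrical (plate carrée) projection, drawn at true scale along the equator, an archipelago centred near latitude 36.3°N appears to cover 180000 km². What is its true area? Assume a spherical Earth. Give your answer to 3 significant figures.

For the equirectangular projection with φ₀ = 0 (plate carrée), h = 1 along meridians and k = sec φ along parallels.
Areal scale = h·k = 1 × sec φ; at 36.3°, h = 1.000, k = 1.241, so h·k = 1.241.
True area = apparent / (areal scale) = 180000 / 1.241 ≈ 145000 km².

145000 km²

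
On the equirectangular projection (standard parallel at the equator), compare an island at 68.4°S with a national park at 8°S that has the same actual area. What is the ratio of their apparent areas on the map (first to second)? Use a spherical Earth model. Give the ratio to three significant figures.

2.69

Plate carrée maps x = Rλ, y = Rφ. The meridian scale is h = 1 and the parallel scale is k = 1/cos φ = sec φ.
Areal scale at 68.4°: h·k = 1.000 × 2.716 = 2.716.
Areal scale at 8°: h·k = 1.000 × 1.010 = 1.010.
Ratio = 2.716/1.010 ≈ 2.69.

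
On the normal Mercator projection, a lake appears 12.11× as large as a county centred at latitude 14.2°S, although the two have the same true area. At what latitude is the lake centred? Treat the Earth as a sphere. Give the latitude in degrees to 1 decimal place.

On Mercator, (apparent₁)/(apparent₂) = sec²φ₁ / sec²φ₂ when true areas are equal.
cos²φ₂ / cos²φ₁ = 12.11  ⇒  cos φ₁ = cos 14.2° / √12.11 = 0.9694/3.480 = 0.2786.
φ₁ = arccos(0.2786) ≈ 73.8°.

73.8°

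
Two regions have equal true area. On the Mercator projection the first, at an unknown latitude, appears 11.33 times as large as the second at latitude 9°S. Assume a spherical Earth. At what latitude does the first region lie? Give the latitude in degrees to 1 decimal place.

72.9°

For equal true areas on Mercator, apparent areas scale as sec²φ, so the ratio is cos²φ₂ / cos²φ₁.
cos²φ₂ / cos²φ₁ = 11.33  ⇒  cos φ₁ = cos 9° / √11.33 = 0.9877/3.366 = 0.2934.
φ₁ = arccos(0.2934) ≈ 72.9°.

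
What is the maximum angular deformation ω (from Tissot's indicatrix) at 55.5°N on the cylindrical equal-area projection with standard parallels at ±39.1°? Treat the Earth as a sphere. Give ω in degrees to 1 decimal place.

35.5°

Cylindrical equal-area (φ₀ = 39.1°): h = cos φ / cos 39.1° along meridians, k = cos 39.1° / cos φ along parallels; h·k = 1.
At 55.5°: h = 0.7299, k = 1.370; principal scales a = 1.370, b = 0.7299.
sin(ω/2) = (a − b)/(a + b) = 0.6403/2.100 = 0.3049, so ω = 2 arcsin(0.3049) ≈ 35.5°.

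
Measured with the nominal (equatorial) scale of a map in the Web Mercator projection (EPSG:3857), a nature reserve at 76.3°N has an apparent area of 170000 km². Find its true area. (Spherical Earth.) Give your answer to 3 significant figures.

9540 km²

For Mercator, h = k = sec φ (a conformal cylindrical projection has a single point scale, 1/cos φ).
Areal scale = k² = sec²φ = 1/cos²(76.3°) = 1/0.2368² = 17.83.
True area = apparent / (areal scale) = 170000 / 17.83 ≈ 9540 km².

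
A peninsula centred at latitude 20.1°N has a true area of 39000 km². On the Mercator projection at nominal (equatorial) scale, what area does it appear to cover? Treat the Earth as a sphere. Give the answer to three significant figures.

For Mercator, h = k = sec φ (a conformal cylindrical projection has a single point scale, 1/cos φ).
Areal scale = k² = sec²φ = 1/cos²(20.1°) = 1/0.9391² = 1.134.
Apparent area = 39000 × 1.134 ≈ 44200 km².

44200 km²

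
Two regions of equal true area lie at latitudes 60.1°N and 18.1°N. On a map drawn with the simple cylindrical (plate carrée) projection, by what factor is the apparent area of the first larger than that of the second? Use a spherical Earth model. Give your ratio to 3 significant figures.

Plate carrée maps x = Rλ, y = Rφ. The meridian scale is h = 1 and the parallel scale is k = 1/cos φ = sec φ.
Areal scale at 60.1°: h·k = 1.000 × 2.006 = 2.006.
Areal scale at 18.1°: h·k = 1.000 × 1.052 = 1.052.
Ratio = 2.006/1.052 ≈ 1.91.

1.91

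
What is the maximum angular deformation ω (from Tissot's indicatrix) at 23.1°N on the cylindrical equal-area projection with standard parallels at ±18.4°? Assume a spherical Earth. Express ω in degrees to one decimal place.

Cylindrical equal-area (φ₀ = 18.4°): h = cos φ / cos 18.4° along meridians, k = cos 18.4° / cos φ along parallels; h·k = 1.
At 23.1°: h = 0.9694, k = 1.032; principal scales a = 1.032, b = 0.9694.
sin(ω/2) = (a − b)/(a + b) = 0.06221/2.001 = 0.03109, so ω = 2 arcsin(0.03109) ≈ 3.6°.

3.6°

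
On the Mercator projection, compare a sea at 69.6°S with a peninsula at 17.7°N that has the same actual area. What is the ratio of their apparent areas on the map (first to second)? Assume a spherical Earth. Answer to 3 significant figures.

7.47

Mercator areal scale is sec²φ.
At 69.6°: sec²(69.6°) = 1/0.3486² = 8.230.
At 17.7°: sec²(17.7°) = 1/0.9527² = 1.102.
Ratio = 8.230/1.102 = cos²(17.7°)/cos²(69.6°) ≈ 7.47.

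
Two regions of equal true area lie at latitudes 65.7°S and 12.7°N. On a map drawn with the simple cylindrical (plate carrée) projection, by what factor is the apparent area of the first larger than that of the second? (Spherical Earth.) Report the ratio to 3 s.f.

2.37

Plate carrée maps x = Rλ, y = Rφ. The meridian scale is h = 1 and the parallel scale is k = 1/cos φ = sec φ.
Areal scale at 65.7°: h·k = 1.000 × 2.430 = 2.430.
Areal scale at 12.7°: h·k = 1.000 × 1.025 = 1.025.
Ratio = 2.430/1.025 ≈ 2.37.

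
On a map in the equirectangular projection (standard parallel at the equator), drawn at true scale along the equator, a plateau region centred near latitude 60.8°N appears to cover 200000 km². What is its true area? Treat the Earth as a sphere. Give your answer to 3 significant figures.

In the plate carrée (x = Rλ, y = Rφ), meridians are true-scale (h = 1) and parallels are stretched by k = sec φ.
Areal scale = h·k = 1 × sec φ; at 60.8°, h = 1.000, k = 2.050, so h·k = 2.050.
True area = apparent / (areal scale) = 200000 / 2.050 ≈ 97600 km².

97600 km²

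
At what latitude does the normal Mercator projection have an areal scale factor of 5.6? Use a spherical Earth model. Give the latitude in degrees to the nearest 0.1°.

Mercator areal scale is sec²φ.
sec²φ = 5.6  ⇒  cos²φ = 0.1786  ⇒  cos φ = 0.4226.
φ = arccos(0.4226) ≈ 65.0°.

65.0°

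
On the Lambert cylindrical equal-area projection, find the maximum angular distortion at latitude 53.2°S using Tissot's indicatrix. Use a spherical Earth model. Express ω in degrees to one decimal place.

The Lambert cylindrical equal-area projection is the cylindrical equal-area projection with its standard parallel at the equator (φ₀ = 0). For cylindrical equal-area with standard parallel φ₀, h = cos φ / cos φ₀ and k = cos φ₀ / cos φ, so h·k = 1.
At 53.2°: h = 0.5990, k = 1.669; principal scales a = 1.669, b = 0.5990.
sin(ω/2) = (a − b)/(a + b) = 1.070/2.268 = 0.4719, so ω = 2 arcsin(0.4719) ≈ 56.3°.

56.3°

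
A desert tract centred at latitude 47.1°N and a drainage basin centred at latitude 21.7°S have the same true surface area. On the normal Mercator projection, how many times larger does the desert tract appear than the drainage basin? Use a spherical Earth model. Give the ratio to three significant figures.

1.86

On Mercator, area is exaggerated by sec²φ = 1/cos²φ.
At 47.1°: sec²(47.1°) = 1/0.6807² = 2.158.
At 21.7°: sec²(21.7°) = 1/0.9291² = 1.158.
Ratio = 2.158/1.158 = cos²(21.7°)/cos²(47.1°) ≈ 1.86.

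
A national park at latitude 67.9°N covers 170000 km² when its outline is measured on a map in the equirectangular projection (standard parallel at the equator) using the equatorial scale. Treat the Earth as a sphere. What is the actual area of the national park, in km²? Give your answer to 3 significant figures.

For the equirectangular projection with φ₀ = 0 (plate carrée), h = 1 along meridians and k = sec φ along parallels.
Areal scale = h·k = 1 × sec φ; at 67.9°, h = 1.000, k = 2.658, so h·k = 2.658.
True area = apparent / (areal scale) = 170000 / 2.658 ≈ 64000 km².

64000 km²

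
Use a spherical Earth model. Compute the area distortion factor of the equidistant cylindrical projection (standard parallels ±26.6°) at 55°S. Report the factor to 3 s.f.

In the equirectangular projection with standard parallel φ₀ = 26.6° (x = Rλ cos φ₀, y = Rφ), meridians are true-scale (h = 1) and the parallel scale is k = cos φ₀ / cos φ.
Areal scale = h·k = 1 × cos φ₀ / cos φ; at 55°, h = 1.000, k = 1.559, so h·k = 1.559.

1.56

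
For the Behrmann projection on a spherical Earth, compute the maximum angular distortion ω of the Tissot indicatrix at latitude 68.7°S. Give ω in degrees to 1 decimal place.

The Behrmann projection is cylindrical equal-area with φ₀ = 30°. For cylindrical equal-area with standard parallel φ₀, h = cos φ / cos φ₀ and k = cos φ₀ / cos φ, so h·k = 1.
At 68.7°: h = 0.4194, k = 2.384; principal scales a = 2.384, b = 0.4194.
sin(ω/2) = (a − b)/(a + b) = 1.965/2.804 = 0.7008, so ω = 2 arcsin(0.7008) ≈ 89.0°.

89.0°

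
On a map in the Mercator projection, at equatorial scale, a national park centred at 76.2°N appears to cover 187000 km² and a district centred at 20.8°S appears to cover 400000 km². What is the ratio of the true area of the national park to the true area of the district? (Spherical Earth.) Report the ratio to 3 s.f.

Since Mercator area scale is 1/cos²φ, the true area equals the apparent area multiplied by cos²φ.
True area of national park: 187000 × cos²(76.2°) = 187000 × 0.05690 = 10640 km².
True area of district: 400000 × cos²(20.8°) = 400000 × 0.8739 = 349600 km².
Ratio = 10640 / 349600 ≈ 0.0304.

0.0304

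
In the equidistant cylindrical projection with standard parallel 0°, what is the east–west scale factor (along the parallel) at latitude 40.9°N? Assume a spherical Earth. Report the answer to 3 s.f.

1.32

For the equirectangular projection with φ₀ = 0 (plate carrée), h = 1 along meridians and k = sec φ along parallels.
k = 1/cos 40.9° = 1/0.7559 = 1.323.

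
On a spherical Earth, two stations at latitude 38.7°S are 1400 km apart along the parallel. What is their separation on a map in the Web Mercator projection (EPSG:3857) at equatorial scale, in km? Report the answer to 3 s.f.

Mercator is conformal, so the point scale is isotropic: h = k = sec φ = 1/cos φ.
Along the parallel, k = sec 38.7° = 1/0.7804 = 1.281.
Map distance = 1400 × 1.281 ≈ 1790 km.

1790 km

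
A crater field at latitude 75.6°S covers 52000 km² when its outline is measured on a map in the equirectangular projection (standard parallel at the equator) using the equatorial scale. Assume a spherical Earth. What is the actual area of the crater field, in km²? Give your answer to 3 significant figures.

Plate carrée maps x = Rλ, y = Rφ. The meridian scale is h = 1 and the parallel scale is k = 1/cos φ = sec φ.
Areal scale = h·k = 1 × sec φ; at 75.6°, h = 1.000, k = 4.021, so h·k = 4.021.
True area = apparent / (areal scale) = 52000 / 4.021 ≈ 12900 km².

12900 km²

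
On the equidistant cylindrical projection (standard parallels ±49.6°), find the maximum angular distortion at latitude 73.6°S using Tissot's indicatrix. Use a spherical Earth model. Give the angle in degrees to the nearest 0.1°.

46.3°

The equidistant cylindrical projection with φ₀ = 49.6° has h = 1 (meridians true) and k = cos φ₀ / cos φ along parallels.
At 73.6°: h = 1.000, k = 2.296; principal scales a = 2.296, b = 1.000.
sin(ω/2) = (a − b)/(a + b) = 1.296/3.296 = 0.3931, so ω = 2 arcsin(0.3931) ≈ 46.3°.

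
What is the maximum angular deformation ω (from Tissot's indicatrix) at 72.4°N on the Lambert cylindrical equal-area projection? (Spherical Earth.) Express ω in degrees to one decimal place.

112.7°

The Lambert cylindrical equal-area projection is the cylindrical equal-area projection with its standard parallel at the equator (φ₀ = 0). Cylindrical equal-area (φ₀ = 0°): h = cos φ / cos 0° along meridians, k = cos 0° / cos φ along parallels; h·k = 1.
At 72.4°: h = 0.3024, k = 3.307; principal scales a = 3.307, b = 0.3024.
sin(ω/2) = (a − b)/(a + b) = 3.005/3.610 = 0.8325, so ω = 2 arcsin(0.8325) ≈ 112.7°.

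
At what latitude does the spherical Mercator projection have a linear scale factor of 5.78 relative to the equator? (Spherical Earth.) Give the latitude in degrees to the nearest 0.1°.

80.0°

Mercator scale is k = sec φ = 1/cos φ.
1/cos φ = 5.78  ⇒  cos φ = 0.1730  ⇒  φ = arccos(0.1730) ≈ 80.0°.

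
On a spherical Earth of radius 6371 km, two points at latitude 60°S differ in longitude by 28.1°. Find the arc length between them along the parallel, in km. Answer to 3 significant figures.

Arc length along a parallel = R cos φ · Δλ (with Δλ in radians).
= 6371 × cos 60° × (28.1° × π/180) = 6371 × 0.5000 × 0.4904 ≈ 1560 km.

1560 km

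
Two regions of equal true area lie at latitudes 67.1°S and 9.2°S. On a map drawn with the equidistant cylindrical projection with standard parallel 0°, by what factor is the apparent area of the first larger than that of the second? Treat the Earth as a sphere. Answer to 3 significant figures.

For the equirectangular projection with φ₀ = 0 (plate carrée), h = 1 along meridians and k = sec φ along parallels.
Areal scale at 67.1°: h·k = 1.000 × 2.570 = 2.570.
Areal scale at 9.2°: h·k = 1.000 × 1.013 = 1.013.
Ratio = 2.570/1.013 ≈ 2.54.

2.54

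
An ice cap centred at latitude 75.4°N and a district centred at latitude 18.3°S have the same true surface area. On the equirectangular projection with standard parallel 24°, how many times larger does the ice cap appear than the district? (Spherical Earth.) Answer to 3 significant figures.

3.77

The equidistant cylindrical projection with φ₀ = 24° has h = 1 (meridians true) and k = cos φ₀ / cos φ along parallels.
Areal scale at 75.4°: h·k = 1.000 × 3.624 = 3.624.
Areal scale at 18.3°: h·k = 1.000 × 0.9622 = 0.9622.
Ratio = 3.624/0.9622 ≈ 3.77.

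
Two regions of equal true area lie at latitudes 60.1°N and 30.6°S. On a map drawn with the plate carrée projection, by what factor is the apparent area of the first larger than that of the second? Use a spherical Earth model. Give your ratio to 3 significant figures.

1.73

Plate carrée maps x = Rλ, y = Rφ. The meridian scale is h = 1 and the parallel scale is k = 1/cos φ = sec φ.
Areal scale at 60.1°: h·k = 1.000 × 2.006 = 2.006.
Areal scale at 30.6°: h·k = 1.000 × 1.162 = 1.162.
Ratio = 2.006/1.162 ≈ 1.73.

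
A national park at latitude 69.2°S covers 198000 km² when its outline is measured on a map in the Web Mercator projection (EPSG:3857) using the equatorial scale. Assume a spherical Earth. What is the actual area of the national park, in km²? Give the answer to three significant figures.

25000 km²

For Mercator, h = k = sec φ (a conformal cylindrical projection has a single point scale, 1/cos φ).
Areal scale = k² = sec²φ = 1/cos²(69.2°) = 1/0.3551² = 7.930.
True area = apparent / (areal scale) = 198000 / 7.930 ≈ 25000 km².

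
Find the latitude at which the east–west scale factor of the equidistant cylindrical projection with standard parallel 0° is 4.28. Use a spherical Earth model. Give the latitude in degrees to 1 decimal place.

Plate carrée: h = 1, k = sec φ along parallels.
sec φ = 4.28  ⇒  cos φ = 0.2336  ⇒  φ ≈ 76.5°.

76.5°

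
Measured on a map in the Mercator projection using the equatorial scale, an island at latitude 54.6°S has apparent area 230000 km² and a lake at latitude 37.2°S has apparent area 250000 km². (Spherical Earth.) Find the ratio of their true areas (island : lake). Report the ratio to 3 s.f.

0.487

Since Mercator area scale is 1/cos²φ, the true area equals the apparent area multiplied by cos²φ.
True area of island: 230000 × cos²(54.6°) = 230000 × 0.3356 = 77180 km².
True area of lake: 250000 × cos²(37.2°) = 250000 × 0.6345 = 158600 km².
Ratio = 77180 / 158600 ≈ 0.487.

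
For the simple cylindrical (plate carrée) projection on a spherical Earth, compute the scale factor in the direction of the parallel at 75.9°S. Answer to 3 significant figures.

Plate carrée maps x = Rλ, y = Rφ. The meridian scale is h = 1 and the parallel scale is k = 1/cos φ = sec φ.
k = 1/cos 75.9° = 1/0.2436 = 4.105.

4.10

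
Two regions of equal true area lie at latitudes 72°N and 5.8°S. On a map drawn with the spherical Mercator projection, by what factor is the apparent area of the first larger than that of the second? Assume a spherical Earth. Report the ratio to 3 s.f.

On Mercator, area is exaggerated by sec²φ = 1/cos²φ.
At 72°: sec²(72°) = 1/0.3090² = 10.47.
At 5.8°: sec²(5.8°) = 1/0.9949² = 1.010.
Ratio = 10.47/1.010 = cos²(5.8°)/cos²(72°) ≈ 10.4.

10.4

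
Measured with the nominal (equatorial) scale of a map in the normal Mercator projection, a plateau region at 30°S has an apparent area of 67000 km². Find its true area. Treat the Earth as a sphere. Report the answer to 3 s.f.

50200 km²

Mercator is conformal, so the point scale is isotropic: h = k = sec φ = 1/cos φ.
Areal scale = k² = sec²φ = 1/cos²(30°) = 1/0.8660² = 1.333.
True area = apparent / (areal scale) = 67000 / 1.333 ≈ 50200 km².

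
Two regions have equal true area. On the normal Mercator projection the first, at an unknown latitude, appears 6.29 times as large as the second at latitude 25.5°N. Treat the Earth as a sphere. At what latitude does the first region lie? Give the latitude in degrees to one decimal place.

On Mercator, (apparent₁)/(apparent₂) = sec²φ₁ / sec²φ₂ when true areas are equal.
cos²φ₂ / cos²φ₁ = 6.29  ⇒  cos φ₁ = cos 25.5° / √6.29 = 0.9026/2.508 = 0.3599.
φ₁ = arccos(0.3599) ≈ 68.9°.

68.9°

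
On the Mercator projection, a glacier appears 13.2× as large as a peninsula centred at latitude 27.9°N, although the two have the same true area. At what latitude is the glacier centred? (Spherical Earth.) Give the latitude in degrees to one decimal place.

75.9°

Mercator areal scale is sec²φ, so apparent-area ratio = sec²φ₁ / sec²φ₂ = cos²φ₂ / cos²φ₁.
cos²φ₂ / cos²φ₁ = 13.2  ⇒  cos φ₁ = cos 27.9° / √13.2 = 0.8838/3.633 = 0.2432.
φ₁ = arccos(0.2432) ≈ 75.9°.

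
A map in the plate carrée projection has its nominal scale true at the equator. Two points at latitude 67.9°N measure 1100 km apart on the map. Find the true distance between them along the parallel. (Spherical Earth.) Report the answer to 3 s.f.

In the plate carrée (x = Rλ, y = Rφ), meridians are true-scale (h = 1) and parallels are stretched by k = sec φ.
Along the parallel at 67.9°, map distances are exaggerated by k = sec 67.9° = 2.658.
True distance = 1100 / 2.658 = 1100 × cos 67.9° ≈ 414 km.

414 km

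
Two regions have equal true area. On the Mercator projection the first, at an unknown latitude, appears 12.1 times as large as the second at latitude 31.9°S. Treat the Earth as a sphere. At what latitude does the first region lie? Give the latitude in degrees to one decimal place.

75.9°

On Mercator, (apparent₁)/(apparent₂) = sec²φ₁ / sec²φ₂ when true areas are equal.
cos²φ₂ / cos²φ₁ = 12.1  ⇒  cos φ₁ = cos 31.9° / √12.1 = 0.8490/3.479 = 0.2441.
φ₁ = arccos(0.2441) ≈ 75.9°.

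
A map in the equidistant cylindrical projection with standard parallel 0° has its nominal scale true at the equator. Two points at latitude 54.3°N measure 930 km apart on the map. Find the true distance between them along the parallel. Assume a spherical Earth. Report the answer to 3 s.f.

For the equirectangular projection with φ₀ = 0 (plate carrée), h = 1 along meridians and k = sec φ along parallels.
Along the parallel at 54.3°, map distances are exaggerated by k = sec 54.3° = 1.714.
True distance = 930 / 1.714 = 930 × cos 54.3° ≈ 543 km.

543 km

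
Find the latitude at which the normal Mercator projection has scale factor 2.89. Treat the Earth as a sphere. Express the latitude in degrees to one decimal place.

69.8°

Mercator scale is k = sec φ = 1/cos φ.
1/cos φ = 2.89  ⇒  cos φ = 0.3460  ⇒  φ = arccos(0.3460) ≈ 69.8°.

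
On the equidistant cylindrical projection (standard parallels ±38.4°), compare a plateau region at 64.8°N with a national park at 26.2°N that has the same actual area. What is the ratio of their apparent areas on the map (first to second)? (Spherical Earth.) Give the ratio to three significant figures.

2.11

The equidistant cylindrical projection with φ₀ = 38.4° has h = 1 (meridians true) and k = cos φ₀ / cos φ along parallels.
Areal scale at 64.8°: h·k = 1.000 × 1.841 = 1.841.
Areal scale at 26.2°: h·k = 1.000 × 0.8734 = 0.8734.
Ratio = 1.841/0.8734 ≈ 2.11.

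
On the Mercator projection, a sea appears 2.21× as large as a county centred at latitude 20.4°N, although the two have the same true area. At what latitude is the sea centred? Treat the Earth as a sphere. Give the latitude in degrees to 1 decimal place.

50.9°

For equal true areas on Mercator, apparent areas scale as sec²φ, so the ratio is cos²φ₂ / cos²φ₁.
cos²φ₂ / cos²φ₁ = 2.21  ⇒  cos φ₁ = cos 20.4° / √2.21 = 0.9373/1.487 = 0.6305.
φ₁ = arccos(0.6305) ≈ 50.9°.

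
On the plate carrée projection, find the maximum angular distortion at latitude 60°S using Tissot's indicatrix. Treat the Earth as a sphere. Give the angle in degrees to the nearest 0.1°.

38.9°

For the equirectangular projection with φ₀ = 0 (plate carrée), h = 1 along meridians and k = sec φ along parallels.
At 60°: h = 1.000, k = 2.000; principal scales a = 2.000, b = 1.000.
sin(ω/2) = (a − b)/(a + b) = 1.0000/3.000 = 0.3333, so ω = 2 arcsin(0.3333) ≈ 38.9°.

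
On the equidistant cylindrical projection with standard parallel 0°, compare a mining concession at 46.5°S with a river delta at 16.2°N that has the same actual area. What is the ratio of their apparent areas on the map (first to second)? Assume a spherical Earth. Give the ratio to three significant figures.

Plate carrée maps x = Rλ, y = Rφ. The meridian scale is h = 1 and the parallel scale is k = 1/cos φ = sec φ.
Areal scale at 46.5°: h·k = 1.000 × 1.453 = 1.453.
Areal scale at 16.2°: h·k = 1.000 × 1.041 = 1.041.
Ratio = 1.453/1.041 ≈ 1.40.

1.40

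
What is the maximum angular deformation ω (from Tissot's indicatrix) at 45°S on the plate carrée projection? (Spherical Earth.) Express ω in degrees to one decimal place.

19.8°

Plate carrée maps x = Rλ, y = Rφ. The meridian scale is h = 1 and the parallel scale is k = 1/cos φ = sec φ.
At 45°: h = 1.000, k = 1.414; principal scales a = 1.414, b = 1.000.
sin(ω/2) = (a − b)/(a + b) = 0.4142/2.414 = 0.1716, so ω = 2 arcsin(0.1716) ≈ 19.8°.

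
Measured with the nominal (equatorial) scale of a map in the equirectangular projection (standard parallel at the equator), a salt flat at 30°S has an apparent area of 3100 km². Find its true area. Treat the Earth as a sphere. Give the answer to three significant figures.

2680 km²

For the equirectangular projection with φ₀ = 0 (plate carrée), h = 1 along meridians and k = sec φ along parallels.
Areal scale = h·k = 1 × sec φ; at 30°, h = 1.000, k = 1.155, so h·k = 1.155.
True area = apparent / (areal scale) = 3100 / 1.155 ≈ 2680 km².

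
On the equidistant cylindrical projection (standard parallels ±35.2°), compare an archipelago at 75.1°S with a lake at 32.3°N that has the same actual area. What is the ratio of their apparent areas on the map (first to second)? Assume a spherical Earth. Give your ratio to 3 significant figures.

The equidistant cylindrical projection with φ₀ = 35.2° has h = 1 (meridians true) and k = cos φ₀ / cos φ along parallels.
Areal scale at 75.1°: h·k = 1.000 × 3.178 = 3.178.
Areal scale at 32.3°: h·k = 1.000 × 0.9667 = 0.9667.
Ratio = 3.178/0.9667 ≈ 3.29.

3.29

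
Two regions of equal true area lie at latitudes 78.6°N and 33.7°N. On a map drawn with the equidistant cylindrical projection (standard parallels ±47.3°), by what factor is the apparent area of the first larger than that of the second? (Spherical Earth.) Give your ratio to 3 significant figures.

4.21

The equidistant cylindrical projection with φ₀ = 47.3° has h = 1 (meridians true) and k = cos φ₀ / cos φ along parallels.
Areal scale at 78.6°: h·k = 1.000 × 3.431 = 3.431.
Areal scale at 33.7°: h·k = 1.000 × 0.8151 = 0.8151.
Ratio = 3.431/0.8151 ≈ 4.21.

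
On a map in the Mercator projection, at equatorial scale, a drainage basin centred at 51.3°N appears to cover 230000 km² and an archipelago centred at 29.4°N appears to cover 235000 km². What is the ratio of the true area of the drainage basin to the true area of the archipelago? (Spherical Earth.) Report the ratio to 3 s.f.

Since Mercator area scale is 1/cos²φ, the true area equals the apparent area multiplied by cos²φ.
True area of drainage basin: 230000 × cos²(51.3°) = 230000 × 0.3909 = 89910 km².
True area of archipelago: 235000 × cos²(29.4°) = 235000 × 0.7590 = 178400 km².
Ratio = 89910 / 178400 ≈ 0.504.

0.504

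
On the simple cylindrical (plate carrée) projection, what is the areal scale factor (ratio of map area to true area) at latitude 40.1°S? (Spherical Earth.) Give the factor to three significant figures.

In the plate carrée (x = Rλ, y = Rφ), meridians are true-scale (h = 1) and parallels are stretched by k = sec φ.
Areal scale = h·k = 1 × sec φ; at 40.1°, h = 1.000, k = 1.307, so h·k = 1.307.

1.31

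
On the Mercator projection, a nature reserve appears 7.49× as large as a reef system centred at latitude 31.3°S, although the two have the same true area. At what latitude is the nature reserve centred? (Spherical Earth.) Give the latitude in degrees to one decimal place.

71.8°

Mercator areal scale is sec²φ, so apparent-area ratio = sec²φ₁ / sec²φ₂ = cos²φ₂ / cos²φ₁.
cos²φ₂ / cos²φ₁ = 7.49  ⇒  cos φ₁ = cos 31.3° / √7.49 = 0.8545/2.737 = 0.3122.
φ₁ = arccos(0.3122) ≈ 71.8°.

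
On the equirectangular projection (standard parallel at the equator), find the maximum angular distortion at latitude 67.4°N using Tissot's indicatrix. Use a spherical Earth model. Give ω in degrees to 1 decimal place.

In the plate carrée (x = Rλ, y = Rφ), meridians are true-scale (h = 1) and parallels are stretched by k = sec φ.
At 67.4°: h = 1.000, k = 2.602; principal scales a = 2.602, b = 1.000.
sin(ω/2) = (a − b)/(a + b) = 1.602/3.602 = 0.4448, so ω = 2 arcsin(0.4448) ≈ 52.8°.

52.8°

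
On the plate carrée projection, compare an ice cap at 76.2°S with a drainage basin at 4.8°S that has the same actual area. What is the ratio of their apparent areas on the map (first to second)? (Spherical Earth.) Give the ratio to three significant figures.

In the plate carrée (x = Rλ, y = Rφ), meridians are true-scale (h = 1) and parallels are stretched by k = sec φ.
Areal scale at 76.2°: h·k = 1.000 × 4.192 = 4.192.
Areal scale at 4.8°: h·k = 1.000 × 1.004 = 1.004.
Ratio = 4.192/1.004 ≈ 4.18.

4.18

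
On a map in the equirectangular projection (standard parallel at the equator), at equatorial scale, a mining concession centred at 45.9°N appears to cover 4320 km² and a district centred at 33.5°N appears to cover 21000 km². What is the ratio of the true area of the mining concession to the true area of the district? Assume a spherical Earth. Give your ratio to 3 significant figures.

0.172

Plate carrée has h = 1 and k = sec φ, giving areal scale sec φ; true area = (apparent area) · cos φ.
True area of mining concession: 4320 × cos(45.9°) = 4320 × 0.6959 = 3006 km².
True area of district: 21000 × cos(33.5°) = 21000 × 0.8339 = 17510 km².
Ratio = 3006 / 17510 ≈ 0.172.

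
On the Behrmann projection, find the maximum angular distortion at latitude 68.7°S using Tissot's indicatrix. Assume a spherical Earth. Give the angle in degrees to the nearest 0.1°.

The Behrmann projection is cylindrical equal-area with φ₀ = 30°. Cylindrical equal-area (φ₀ = 30°): h = cos φ / cos 30° along meridians, k = cos 30° / cos φ along parallels; h·k = 1.
At 68.7°: h = 0.4194, k = 2.384; principal scales a = 2.384, b = 0.4194.
sin(ω/2) = (a − b)/(a + b) = 1.965/2.804 = 0.7008, so ω = 2 arcsin(0.7008) ≈ 89.0°.

89.0°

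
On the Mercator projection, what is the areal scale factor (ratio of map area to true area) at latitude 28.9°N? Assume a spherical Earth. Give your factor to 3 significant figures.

For Mercator, h = k = sec φ (a conformal cylindrical projection has a single point scale, 1/cos φ).
Areal scale = k² = sec²φ = 1/cos²(28.9°) = 1/0.8755² = 1.305.

1.30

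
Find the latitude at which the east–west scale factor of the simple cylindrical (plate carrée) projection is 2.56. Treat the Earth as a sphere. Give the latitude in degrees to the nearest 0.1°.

67.0°

Plate carrée: h = 1, k = sec φ along parallels.
sec φ = 2.56  ⇒  cos φ = 0.3906  ⇒  φ ≈ 67.0°.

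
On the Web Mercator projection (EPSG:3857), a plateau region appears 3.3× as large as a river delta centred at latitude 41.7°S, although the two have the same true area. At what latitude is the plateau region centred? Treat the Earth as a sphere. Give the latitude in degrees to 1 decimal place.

For equal true areas on Mercator, apparent areas scale as sec²φ, so the ratio is cos²φ₂ / cos²φ₁.
cos²φ₂ / cos²φ₁ = 3.3  ⇒  cos φ₁ = cos 41.7° / √3.3 = 0.7466/1.817 = 0.4110.
φ₁ = arccos(0.4110) ≈ 65.7°.

65.7°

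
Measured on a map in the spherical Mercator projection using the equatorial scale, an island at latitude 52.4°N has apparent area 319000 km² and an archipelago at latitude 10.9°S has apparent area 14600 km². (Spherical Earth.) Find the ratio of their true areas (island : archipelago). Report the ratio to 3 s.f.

8.44

On Mercator the areal scale is sec²φ, so true area = apparent × cos²φ.
True area of island: 319000 × cos²(52.4°) = 319000 × 0.3723 = 118800 km².
True area of archipelago: 14600 × cos²(10.9°) = 14600 × 0.9642 = 14080 km².
Ratio = 118800 / 14080 ≈ 8.44.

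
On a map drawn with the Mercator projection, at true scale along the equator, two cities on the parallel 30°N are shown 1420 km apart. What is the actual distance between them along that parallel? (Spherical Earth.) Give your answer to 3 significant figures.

Mercator is conformal, so the point scale is isotropic: h = k = sec φ = 1/cos φ.
Along the parallel at 30°, map distances are exaggerated by k = sec 30° = 1.155.
True distance = 1420 / 1.155 = 1420 × cos 30° ≈ 1230 km.

1230 km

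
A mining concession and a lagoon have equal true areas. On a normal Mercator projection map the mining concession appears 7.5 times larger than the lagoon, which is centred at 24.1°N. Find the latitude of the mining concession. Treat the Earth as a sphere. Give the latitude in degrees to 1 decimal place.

Mercator areal scale is sec²φ, so apparent-area ratio = sec²φ₁ / sec²φ₂ = cos²φ₂ / cos²φ₁.
cos²φ₂ / cos²φ₁ = 7.5  ⇒  cos φ₁ = cos 24.1° / √7.5 = 0.9128/2.739 = 0.3333.
φ₁ = arccos(0.3333) ≈ 70.5°.

70.5°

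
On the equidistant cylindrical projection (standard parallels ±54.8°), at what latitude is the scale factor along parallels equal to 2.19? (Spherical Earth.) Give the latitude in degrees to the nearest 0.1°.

In the equirectangular projection with standard parallel φ₀ = 54.8° (x = Rλ cos φ₀, y = Rφ), meridians are true-scale (h = 1) and the parallel scale is k = cos φ₀ / cos φ.
k = cos φ₀ / cos φ = 2.19  ⇒  cos φ = cos 54.8° / 2.19 = 0.2632.
φ = arccos(0.2632) ≈ 74.7°.

74.7°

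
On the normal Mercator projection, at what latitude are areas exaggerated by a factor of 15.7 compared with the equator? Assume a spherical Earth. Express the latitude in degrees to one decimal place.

75.4°

Mercator areal scale is sec²φ.
sec²φ = 15.7  ⇒  cos²φ = 0.06369  ⇒  cos φ = 0.2524.
φ = arccos(0.2524) ≈ 75.4°.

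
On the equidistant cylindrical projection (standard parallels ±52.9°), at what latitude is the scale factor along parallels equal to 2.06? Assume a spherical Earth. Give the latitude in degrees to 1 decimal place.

The equidistant cylindrical projection with φ₀ = 52.9° has h = 1 (meridians true) and k = cos φ₀ / cos φ along parallels.
k = cos φ₀ / cos φ = 2.06  ⇒  cos φ = cos 52.9° / 2.06 = 0.2928.
φ = arccos(0.2928) ≈ 73.0°.

73.0°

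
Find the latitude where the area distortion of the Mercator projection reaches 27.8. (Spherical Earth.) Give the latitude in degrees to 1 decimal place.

Mercator areal scale is sec²φ.
sec²φ = 27.8  ⇒  cos²φ = 0.03597  ⇒  cos φ = 0.1897.
φ = arccos(0.1897) ≈ 79.1°.

79.1°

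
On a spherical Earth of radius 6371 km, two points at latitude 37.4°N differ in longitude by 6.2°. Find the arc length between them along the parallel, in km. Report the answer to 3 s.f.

Arc length along a parallel = R cos φ · Δλ (with Δλ in radians).
= 6371 × cos 37.4° × (6.2° × π/180) = 6371 × 0.7944 × 0.1082 ≈ 548 km.

548 km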